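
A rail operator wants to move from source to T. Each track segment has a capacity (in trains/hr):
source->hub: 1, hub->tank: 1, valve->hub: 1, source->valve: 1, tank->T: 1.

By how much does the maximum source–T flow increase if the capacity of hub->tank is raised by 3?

Original max flow = 1.
Even with extra capacity on hub->tank, another cut of capacity 1 remains binding.
New max flow = 1. Increase = 0.

0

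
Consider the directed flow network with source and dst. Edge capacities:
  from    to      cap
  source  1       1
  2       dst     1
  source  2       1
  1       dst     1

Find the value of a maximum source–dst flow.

2

Augment source→1→dst: bottleneck 1. Total 1.
Augment source→2→dst: bottleneck 1. Total 2.
No augmenting path remains in the residual graph.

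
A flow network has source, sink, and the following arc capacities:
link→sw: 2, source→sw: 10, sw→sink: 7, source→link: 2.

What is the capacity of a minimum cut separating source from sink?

7

Max flow = 7 (via 1 augmenting path).
In the residual at optimum, the set reachable from source is {link, source, sw}.
Cut edges: sw→sink (cap 7). Sum = 7.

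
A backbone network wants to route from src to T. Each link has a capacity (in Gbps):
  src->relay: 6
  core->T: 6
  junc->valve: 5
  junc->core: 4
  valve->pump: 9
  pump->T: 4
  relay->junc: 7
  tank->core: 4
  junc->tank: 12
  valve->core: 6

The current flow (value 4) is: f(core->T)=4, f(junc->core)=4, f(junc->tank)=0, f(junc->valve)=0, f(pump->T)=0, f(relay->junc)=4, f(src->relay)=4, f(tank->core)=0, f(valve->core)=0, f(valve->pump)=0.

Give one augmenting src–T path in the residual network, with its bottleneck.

Residual along src->relay->junc->valve->core->T: src->relay: 2, relay->junc: 3, junc->valve: 5, valve->core: 6, core->T: 2.
Bottleneck = min = 2.

src->relay->junc->valve->core->T, bottleneck 2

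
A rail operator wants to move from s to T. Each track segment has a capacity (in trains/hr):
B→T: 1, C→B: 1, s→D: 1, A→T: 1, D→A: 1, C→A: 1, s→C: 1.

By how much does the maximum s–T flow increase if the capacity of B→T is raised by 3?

0

Original max flow = 2.
Edge B→T does not cross the min cut (source side {s}), so extra capacity there cannot help.
New max flow = 2. Increase = 0.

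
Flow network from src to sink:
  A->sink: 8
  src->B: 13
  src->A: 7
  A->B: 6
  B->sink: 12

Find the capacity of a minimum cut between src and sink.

19

Max flow = 19 (via 2 augmenting paths).
In the residual at optimum, the set reachable from src is {B, src}.
Cut edges: src->A (cap 7), B->sink (cap 12). Sum = 19.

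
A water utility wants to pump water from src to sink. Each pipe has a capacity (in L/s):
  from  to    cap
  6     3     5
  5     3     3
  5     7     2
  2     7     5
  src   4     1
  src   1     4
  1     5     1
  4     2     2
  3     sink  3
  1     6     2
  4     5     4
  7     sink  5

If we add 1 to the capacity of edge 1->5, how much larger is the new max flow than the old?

Original max flow = 4.
After raising cap(1->5), augmenting paths through that edge carry 1 more unit.
New max flow = 5. Increase = 1.

1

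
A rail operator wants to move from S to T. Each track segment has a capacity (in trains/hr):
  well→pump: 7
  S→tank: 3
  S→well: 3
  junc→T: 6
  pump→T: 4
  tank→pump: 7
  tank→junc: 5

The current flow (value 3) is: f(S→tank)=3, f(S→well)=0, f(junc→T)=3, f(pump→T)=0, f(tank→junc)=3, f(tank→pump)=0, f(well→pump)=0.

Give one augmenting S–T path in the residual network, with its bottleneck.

Residual along S→well→pump→T: S→well: 3, well→pump: 7, pump→T: 4.
Bottleneck = min = 3.

S→well→pump→T, bottleneck 3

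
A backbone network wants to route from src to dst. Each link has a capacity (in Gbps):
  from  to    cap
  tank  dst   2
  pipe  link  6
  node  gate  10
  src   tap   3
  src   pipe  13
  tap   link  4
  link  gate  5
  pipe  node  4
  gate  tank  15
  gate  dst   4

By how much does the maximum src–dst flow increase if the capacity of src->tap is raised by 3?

0

Original max flow = 6.
Edge src->tap does not cross the min cut (source side {gate, link, node, pipe, src, tank, tap}), so extra capacity there cannot help.
New max flow = 6. Increase = 0.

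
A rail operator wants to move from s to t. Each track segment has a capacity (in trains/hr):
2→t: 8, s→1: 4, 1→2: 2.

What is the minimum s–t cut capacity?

2

Max flow = 2 (via 1 augmenting path).
In the residual at optimum, the set reachable from s is {1, s}.
Cut edges: 1→2 (cap 2). Sum = 2.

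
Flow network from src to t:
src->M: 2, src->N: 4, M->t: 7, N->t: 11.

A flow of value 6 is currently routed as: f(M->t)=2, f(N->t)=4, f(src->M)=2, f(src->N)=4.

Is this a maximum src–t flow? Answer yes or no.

Yes

Residual reachable from src: {src}; t is not reachable.
Saturated cut: src->N, src->M with total capacity 6 = current flow value. Flow is maximum.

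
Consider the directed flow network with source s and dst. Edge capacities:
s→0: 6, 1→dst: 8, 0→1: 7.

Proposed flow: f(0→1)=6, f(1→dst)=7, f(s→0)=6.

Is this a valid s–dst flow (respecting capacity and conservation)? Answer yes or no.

No

Conservation fails at 1: inflow 6 ≠ outflow 7.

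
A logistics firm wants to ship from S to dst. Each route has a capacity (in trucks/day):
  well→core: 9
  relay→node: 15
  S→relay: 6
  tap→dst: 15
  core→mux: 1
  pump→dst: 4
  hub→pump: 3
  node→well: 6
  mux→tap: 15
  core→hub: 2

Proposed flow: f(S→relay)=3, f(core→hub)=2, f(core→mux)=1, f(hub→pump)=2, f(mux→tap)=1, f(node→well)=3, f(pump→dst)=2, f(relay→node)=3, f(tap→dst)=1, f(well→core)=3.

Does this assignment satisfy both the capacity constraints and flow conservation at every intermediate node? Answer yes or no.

Yes

Every edge has 0 ≤ f(e) ≤ cap(e).
At each intermediate node, inflow equals outflow.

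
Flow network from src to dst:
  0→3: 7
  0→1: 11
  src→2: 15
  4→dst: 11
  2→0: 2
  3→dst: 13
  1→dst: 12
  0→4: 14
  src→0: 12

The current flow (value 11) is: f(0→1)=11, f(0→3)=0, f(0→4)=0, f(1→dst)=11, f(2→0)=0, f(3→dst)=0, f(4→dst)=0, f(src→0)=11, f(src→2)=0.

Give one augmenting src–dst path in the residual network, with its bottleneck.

src→0→3→dst, bottleneck 1

Residual along src→0→3→dst: src→0: 1, 0→3: 7, 3→dst: 13.
Bottleneck = min = 1.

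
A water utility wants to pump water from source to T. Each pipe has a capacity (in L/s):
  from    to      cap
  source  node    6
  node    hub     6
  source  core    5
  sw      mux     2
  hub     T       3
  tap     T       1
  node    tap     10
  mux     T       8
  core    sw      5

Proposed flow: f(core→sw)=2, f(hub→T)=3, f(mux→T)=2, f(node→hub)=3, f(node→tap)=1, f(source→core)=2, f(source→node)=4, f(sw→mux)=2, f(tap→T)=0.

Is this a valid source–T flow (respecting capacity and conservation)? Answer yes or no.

No

Conservation fails at tap: inflow 1 ≠ outflow 0.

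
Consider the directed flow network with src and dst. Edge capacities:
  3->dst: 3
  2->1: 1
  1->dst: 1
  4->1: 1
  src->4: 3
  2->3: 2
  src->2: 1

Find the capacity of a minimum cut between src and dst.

Max flow = 2 (via 2 augmenting paths).
In the residual at optimum, the set reachable from src is {4, src}.
Cut edges: src->2 (cap 1), 4->1 (cap 1). Sum = 2.

2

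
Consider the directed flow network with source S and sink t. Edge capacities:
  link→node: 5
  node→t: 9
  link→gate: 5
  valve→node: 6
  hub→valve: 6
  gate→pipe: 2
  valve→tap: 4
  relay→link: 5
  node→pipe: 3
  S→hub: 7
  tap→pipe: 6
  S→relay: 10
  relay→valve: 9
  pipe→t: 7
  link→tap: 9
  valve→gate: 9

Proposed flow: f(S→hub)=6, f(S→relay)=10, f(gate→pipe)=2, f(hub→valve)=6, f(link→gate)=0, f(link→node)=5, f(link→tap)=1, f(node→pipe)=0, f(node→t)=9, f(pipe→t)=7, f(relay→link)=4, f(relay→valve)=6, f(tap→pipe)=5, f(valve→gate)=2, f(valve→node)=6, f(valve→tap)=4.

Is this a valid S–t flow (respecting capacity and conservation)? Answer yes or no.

Conservation fails at link: inflow 4 ≠ outflow 6.

No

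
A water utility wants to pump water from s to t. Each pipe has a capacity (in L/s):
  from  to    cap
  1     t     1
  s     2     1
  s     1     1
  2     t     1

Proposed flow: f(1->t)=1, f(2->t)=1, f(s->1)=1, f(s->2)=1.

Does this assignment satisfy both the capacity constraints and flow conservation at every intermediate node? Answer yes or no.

Every edge has 0 ≤ f(e) ≤ cap(e).
At each intermediate node, inflow equals outflow.

Yes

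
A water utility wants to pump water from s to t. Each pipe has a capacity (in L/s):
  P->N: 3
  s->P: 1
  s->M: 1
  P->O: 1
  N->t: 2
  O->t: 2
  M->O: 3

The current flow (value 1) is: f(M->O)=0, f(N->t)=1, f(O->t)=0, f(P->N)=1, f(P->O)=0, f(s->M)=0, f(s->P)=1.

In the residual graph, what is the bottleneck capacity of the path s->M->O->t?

Residual capacities along the path: s->M: 1, M->O: 3, O->t: 2.
Minimum is 1.

1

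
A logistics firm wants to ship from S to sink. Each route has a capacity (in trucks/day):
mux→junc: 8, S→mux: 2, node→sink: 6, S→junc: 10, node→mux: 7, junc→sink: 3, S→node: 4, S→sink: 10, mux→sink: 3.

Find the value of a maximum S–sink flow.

19

Augment S→sink: bottleneck 10. Total 10.
Augment S→node→sink: bottleneck 4. Total 14.
Augment S→mux→sink: bottleneck 2. Total 16.
Augment S→junc→sink: bottleneck 3. Total 19.
No augmenting path remains in the residual graph.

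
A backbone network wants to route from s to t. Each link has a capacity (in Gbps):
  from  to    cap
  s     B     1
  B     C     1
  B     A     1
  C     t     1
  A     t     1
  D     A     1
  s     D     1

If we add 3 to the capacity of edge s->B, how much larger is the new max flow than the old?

Original max flow = 2.
Even with extra capacity on s->B, another cut of capacity 2 remains binding.
New max flow = 2. Increase = 0.

0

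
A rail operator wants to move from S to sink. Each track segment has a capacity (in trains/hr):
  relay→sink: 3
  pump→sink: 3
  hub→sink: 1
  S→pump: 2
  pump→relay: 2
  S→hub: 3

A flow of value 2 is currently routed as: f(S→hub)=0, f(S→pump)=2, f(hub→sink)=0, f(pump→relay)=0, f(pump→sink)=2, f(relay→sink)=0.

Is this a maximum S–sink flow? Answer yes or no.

No

Residual path S→hub→sink has bottleneck 1 > 0.
Pushing 1 along it raises the flow to 3, so the given flow is not maximum.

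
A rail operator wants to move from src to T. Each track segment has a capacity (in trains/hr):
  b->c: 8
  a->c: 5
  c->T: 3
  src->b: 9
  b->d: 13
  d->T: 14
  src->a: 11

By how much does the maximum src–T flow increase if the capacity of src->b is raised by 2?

2

Original max flow = 12.
After raising cap(src->b), augmenting paths through that edge carry 2 more units.
New max flow = 14. Increase = 2.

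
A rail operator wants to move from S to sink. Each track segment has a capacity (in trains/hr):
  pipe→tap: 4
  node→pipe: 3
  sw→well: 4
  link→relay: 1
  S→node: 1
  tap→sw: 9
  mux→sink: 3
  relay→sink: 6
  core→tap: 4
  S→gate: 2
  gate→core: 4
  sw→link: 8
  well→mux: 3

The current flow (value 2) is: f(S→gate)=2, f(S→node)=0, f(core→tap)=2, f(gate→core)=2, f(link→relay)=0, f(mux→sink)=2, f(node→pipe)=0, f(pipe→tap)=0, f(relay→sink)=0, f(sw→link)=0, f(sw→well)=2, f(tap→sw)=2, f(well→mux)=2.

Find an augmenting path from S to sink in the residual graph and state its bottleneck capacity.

S→node→pipe→tap→sw→well→mux→sink, bottleneck 1

Residual along S→node→pipe→tap→sw→well→mux→sink: S→node: 1, node→pipe: 3, pipe→tap: 4, tap→sw: 7, sw→well: 2, well→mux: 1, mux→sink: 1.
Bottleneck = min = 1.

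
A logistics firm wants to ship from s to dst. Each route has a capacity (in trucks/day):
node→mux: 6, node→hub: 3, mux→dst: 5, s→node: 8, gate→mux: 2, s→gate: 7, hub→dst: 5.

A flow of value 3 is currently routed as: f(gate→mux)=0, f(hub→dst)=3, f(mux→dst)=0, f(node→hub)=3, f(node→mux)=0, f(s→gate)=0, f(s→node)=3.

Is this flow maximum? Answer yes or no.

No

Residual path s→node→mux→dst has bottleneck 5 > 0.
Pushing 5 along it raises the flow to 8, so the given flow is not maximum.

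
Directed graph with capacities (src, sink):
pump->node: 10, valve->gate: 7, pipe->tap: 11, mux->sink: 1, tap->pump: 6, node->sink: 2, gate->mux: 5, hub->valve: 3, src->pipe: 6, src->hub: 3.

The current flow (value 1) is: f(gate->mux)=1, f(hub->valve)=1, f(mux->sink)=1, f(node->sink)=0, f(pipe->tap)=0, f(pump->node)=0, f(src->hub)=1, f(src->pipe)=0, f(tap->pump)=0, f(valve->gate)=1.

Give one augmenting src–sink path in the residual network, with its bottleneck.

src->pipe->tap->pump->node->sink, bottleneck 2

Residual along src->pipe->tap->pump->node->sink: src->pipe: 6, pipe->tap: 11, tap->pump: 6, pump->node: 10, node->sink: 2.
Bottleneck = min = 2.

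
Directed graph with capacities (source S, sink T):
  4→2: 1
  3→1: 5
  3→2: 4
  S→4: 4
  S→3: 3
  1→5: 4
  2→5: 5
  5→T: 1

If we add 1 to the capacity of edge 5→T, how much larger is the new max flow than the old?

1

Original max flow = 1.
After raising cap(5→T), augmenting paths through that edge carry 1 more unit.
New max flow = 2. Increase = 1.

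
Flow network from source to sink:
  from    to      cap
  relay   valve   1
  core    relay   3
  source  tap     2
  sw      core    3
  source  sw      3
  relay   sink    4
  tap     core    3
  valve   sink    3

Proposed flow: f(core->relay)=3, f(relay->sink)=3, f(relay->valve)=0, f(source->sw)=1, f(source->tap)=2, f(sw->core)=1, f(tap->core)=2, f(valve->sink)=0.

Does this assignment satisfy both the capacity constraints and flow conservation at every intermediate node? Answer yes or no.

Yes

Every edge has 0 ≤ f(e) ≤ cap(e).
At each intermediate node, inflow equals outflow.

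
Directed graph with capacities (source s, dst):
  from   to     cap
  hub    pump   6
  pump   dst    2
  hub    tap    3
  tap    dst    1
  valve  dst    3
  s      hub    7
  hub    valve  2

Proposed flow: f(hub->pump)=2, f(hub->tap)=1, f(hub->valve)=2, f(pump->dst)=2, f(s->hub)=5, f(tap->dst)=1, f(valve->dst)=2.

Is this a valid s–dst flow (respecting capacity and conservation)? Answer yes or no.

Yes

Every edge has 0 ≤ f(e) ≤ cap(e).
At each intermediate node, inflow equals outflow.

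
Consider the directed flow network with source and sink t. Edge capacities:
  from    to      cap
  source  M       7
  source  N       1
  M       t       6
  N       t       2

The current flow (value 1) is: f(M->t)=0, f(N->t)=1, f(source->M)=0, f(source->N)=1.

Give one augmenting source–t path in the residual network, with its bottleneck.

Residual along source->M->t: source->M: 7, M->t: 6.
Bottleneck = min = 6.

source->M->t, bottleneck 6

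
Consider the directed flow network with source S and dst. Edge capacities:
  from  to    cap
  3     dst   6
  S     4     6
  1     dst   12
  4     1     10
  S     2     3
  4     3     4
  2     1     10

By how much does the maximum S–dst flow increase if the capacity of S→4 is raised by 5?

Original max flow = 9.
After raising cap(S→4), augmenting paths through that edge carry 5 more units.
New max flow = 14. Increase = 5.

5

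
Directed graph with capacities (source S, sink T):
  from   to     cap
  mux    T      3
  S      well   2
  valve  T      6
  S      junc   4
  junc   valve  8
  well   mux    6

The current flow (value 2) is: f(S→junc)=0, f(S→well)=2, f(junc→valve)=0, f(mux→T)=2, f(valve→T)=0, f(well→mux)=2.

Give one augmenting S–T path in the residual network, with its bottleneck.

S→junc→valve→T, bottleneck 4

Residual along S→junc→valve→T: S→junc: 4, junc→valve: 8, valve→T: 6.
Bottleneck = min = 4.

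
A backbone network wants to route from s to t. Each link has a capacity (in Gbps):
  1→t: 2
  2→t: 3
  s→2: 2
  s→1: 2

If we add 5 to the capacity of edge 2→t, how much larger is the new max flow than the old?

0

Original max flow = 4.
Edge 2→t does not cross the min cut (source side {s}), so extra capacity there cannot help.
New max flow = 4. Increase = 0.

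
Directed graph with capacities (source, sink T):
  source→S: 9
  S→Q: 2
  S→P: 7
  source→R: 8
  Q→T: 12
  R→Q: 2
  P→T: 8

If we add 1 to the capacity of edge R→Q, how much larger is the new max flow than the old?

Original max flow = 11.
After raising cap(R→Q), augmenting paths through that edge carry 1 more unit.
New max flow = 12. Increase = 1.

1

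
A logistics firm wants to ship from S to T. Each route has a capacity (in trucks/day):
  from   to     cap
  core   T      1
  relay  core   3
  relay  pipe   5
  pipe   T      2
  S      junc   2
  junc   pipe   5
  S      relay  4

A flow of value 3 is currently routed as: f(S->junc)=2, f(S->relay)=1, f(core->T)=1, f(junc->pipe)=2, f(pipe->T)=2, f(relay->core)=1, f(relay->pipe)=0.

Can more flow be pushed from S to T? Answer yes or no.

No

Residual reachable from S: {S, core, junc, pipe, relay}; T is not reachable.
Saturated cut: pipe->T, core->T with total capacity 3 = current flow value. Flow is maximum.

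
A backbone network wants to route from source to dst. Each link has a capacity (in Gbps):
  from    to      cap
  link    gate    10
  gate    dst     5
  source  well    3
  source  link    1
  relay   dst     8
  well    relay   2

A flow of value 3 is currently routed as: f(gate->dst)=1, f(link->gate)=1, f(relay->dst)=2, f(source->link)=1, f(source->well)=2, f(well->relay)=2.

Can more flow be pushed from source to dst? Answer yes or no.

No

Residual reachable from source: {source, well}; dst is not reachable.
Saturated cut: well->relay, source->link with total capacity 3 = current flow value. Flow is maximum.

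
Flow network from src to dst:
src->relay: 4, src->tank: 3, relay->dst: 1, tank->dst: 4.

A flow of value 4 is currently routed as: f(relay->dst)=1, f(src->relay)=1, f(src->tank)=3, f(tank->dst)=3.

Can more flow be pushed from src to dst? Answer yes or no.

No

Residual reachable from src: {relay, src}; dst is not reachable.
Saturated cut: src->tank, relay->dst with total capacity 4 = current flow value. Flow is maximum.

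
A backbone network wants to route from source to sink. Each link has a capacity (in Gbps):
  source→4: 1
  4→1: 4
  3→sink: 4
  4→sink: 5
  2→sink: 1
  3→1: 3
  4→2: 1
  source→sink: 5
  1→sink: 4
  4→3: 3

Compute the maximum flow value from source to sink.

Augment source→sink: bottleneck 5. Total 5.
Augment source→4→sink: bottleneck 1. Total 6.
No augmenting path remains in the residual graph.

6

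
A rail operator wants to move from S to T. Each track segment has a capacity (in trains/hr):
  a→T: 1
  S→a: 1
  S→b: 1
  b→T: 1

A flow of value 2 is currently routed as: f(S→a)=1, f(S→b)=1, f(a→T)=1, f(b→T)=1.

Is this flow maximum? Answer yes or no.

Residual reachable from S: {S}; T is not reachable.
Saturated cut: S→b, S→a with total capacity 2 = current flow value. Flow is maximum.

Yes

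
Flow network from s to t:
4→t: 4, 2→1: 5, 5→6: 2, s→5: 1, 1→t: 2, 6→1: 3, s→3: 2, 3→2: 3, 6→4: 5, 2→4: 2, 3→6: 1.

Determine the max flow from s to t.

Augment s→5→6→4→t: bottleneck 1. Total 1.
Augment s→3→2→4→t: bottleneck 2. Total 3.
No augmenting path remains in the residual graph.

3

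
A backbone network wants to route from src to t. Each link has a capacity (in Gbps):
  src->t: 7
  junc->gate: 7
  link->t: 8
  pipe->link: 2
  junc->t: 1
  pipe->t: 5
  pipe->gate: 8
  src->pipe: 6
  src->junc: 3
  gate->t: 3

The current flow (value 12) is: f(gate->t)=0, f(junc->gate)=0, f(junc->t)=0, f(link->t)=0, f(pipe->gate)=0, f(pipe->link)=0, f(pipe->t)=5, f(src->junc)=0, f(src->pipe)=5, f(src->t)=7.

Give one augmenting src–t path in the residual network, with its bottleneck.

src->junc->t, bottleneck 1

Residual along src->junc->t: src->junc: 3, junc->t: 1.
Bottleneck = min = 1.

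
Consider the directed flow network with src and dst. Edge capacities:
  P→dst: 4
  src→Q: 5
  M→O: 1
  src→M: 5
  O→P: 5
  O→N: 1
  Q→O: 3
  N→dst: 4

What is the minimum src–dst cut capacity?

Max flow = 4 (via 2 augmenting paths).
In the residual at optimum, the set reachable from src is {M, Q, src}.
Cut edges: Q→O (cap 3), M→O (cap 1). Sum = 4.

4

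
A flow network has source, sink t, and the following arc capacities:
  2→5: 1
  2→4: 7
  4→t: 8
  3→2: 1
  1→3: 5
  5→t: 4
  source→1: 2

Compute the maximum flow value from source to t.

Augment source→1→3→2→5→t: bottleneck 1. Total 1.
No augmenting path remains in the residual graph.

1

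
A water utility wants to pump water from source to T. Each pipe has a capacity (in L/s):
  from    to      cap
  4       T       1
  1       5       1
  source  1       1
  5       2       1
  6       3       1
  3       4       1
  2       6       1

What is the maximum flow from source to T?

Augment source→1→5→2→6→3→4→T: bottleneck 1. Total 1.
No augmenting path remains in the residual graph.

1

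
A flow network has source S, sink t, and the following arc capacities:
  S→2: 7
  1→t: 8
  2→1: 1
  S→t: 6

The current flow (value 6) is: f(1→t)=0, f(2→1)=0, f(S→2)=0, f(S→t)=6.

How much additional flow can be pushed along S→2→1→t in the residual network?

Residual capacities along the path: S→2: 7, 2→1: 1, 1→t: 8.
Minimum is 1.

1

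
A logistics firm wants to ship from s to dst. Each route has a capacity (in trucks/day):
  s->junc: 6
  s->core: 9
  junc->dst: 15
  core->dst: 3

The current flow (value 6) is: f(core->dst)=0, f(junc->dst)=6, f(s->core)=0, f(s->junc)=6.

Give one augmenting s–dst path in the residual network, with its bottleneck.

s->core->dst, bottleneck 3

Residual along s->core->dst: s->core: 9, core->dst: 3.
Bottleneck = min = 3.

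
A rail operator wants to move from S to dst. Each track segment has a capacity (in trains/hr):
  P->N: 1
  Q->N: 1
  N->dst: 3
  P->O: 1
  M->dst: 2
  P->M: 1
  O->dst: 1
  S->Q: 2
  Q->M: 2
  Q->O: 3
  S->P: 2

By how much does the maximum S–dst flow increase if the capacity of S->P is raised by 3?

1

Original max flow = 4.
After raising cap(S->P), augmenting paths through that edge carry 1 more unit.
New max flow = 5. Increase = 1.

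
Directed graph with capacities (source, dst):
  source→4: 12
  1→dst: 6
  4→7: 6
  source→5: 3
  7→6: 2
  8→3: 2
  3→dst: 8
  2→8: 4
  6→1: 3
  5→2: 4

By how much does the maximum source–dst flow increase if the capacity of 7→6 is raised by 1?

Original max flow = 4.
After raising cap(7→6), augmenting paths through that edge carry 1 more unit.
New max flow = 5. Increase = 1.

1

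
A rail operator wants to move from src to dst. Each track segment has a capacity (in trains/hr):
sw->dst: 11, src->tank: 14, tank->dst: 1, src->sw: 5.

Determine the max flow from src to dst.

Augment src->sw->dst: bottleneck 5. Total 5.
Augment src->tank->dst: bottleneck 1. Total 6.
No augmenting path remains in the residual graph.

6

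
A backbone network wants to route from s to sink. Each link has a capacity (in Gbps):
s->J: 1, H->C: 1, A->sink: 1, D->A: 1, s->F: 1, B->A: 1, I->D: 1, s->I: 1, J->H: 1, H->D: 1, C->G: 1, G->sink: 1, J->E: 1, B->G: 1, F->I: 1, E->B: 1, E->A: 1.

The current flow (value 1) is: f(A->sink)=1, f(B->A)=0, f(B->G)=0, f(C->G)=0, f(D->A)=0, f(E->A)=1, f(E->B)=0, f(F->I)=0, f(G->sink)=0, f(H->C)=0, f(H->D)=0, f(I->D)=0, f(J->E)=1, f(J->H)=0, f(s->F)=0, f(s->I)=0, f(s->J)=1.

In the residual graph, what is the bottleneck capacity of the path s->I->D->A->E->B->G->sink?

1

Residual capacities along the path: s->I: 1, I->D: 1, D->A: 1, A->E: 1, E->B: 1, B->G: 1, G->sink: 1.
Minimum is 1.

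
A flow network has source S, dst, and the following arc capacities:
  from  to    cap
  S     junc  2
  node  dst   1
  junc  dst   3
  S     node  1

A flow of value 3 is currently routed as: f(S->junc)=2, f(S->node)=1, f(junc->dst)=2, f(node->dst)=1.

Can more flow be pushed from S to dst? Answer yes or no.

No

Residual reachable from S: {S}; dst is not reachable.
Saturated cut: S->junc, S->node with total capacity 3 = current flow value. Flow is maximum.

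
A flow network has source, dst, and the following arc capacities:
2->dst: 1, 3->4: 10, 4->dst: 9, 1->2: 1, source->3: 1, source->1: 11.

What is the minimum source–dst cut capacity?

2

Max flow = 2 (via 2 augmenting paths).
In the residual at optimum, the set reachable from source is {1, source}.
Cut edges: 1->2 (cap 1), source->3 (cap 1). Sum = 2.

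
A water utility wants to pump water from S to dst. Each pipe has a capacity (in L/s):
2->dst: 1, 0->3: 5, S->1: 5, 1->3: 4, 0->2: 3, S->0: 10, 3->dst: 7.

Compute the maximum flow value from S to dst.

8

Augment S->1->3->dst: bottleneck 4. Total 4.
Augment S->0->3->dst: bottleneck 3. Total 7.
Augment S->0->2->dst: bottleneck 1. Total 8.
No augmenting path remains in the residual graph.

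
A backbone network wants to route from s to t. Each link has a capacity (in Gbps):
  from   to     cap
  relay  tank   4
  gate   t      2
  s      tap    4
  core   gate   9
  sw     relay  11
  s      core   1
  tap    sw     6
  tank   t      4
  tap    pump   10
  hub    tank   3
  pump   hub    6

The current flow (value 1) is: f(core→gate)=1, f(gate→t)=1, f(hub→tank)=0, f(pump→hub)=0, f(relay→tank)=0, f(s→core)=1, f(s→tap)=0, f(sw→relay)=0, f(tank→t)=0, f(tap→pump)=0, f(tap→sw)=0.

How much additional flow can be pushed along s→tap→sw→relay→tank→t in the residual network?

4

Residual capacities along the path: s→tap: 4, tap→sw: 6, sw→relay: 11, relay→tank: 4, tank→t: 4.
Minimum is 4.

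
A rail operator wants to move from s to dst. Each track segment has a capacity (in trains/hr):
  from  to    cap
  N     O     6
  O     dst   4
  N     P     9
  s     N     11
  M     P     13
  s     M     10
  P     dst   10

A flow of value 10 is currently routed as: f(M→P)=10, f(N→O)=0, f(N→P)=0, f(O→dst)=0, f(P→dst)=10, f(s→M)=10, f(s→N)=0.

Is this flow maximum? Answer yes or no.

Residual path s→N→O→dst has bottleneck 4 > 0.
Pushing 4 along it raises the flow to 14, so the given flow is not maximum.

No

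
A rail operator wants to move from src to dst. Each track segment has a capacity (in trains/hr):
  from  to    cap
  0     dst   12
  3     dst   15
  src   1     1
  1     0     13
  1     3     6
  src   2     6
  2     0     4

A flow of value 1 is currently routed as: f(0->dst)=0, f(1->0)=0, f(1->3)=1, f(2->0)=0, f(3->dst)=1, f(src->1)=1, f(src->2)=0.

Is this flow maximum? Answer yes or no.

No

Residual path src->2->0->dst has bottleneck 4 > 0.
Pushing 4 along it raises the flow to 5, so the given flow is not maximum.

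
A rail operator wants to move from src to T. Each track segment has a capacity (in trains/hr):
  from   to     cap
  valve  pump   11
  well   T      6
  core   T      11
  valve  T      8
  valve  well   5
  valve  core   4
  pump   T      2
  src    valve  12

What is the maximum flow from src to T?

Augment src→valve→T: bottleneck 8. Total 8.
Augment src→valve→well→T: bottleneck 4. Total 12.
No augmenting path remains in the residual graph.

12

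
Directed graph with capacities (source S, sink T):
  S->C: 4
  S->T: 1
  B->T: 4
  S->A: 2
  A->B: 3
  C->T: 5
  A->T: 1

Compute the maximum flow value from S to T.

Augment S->T: bottleneck 1. Total 1.
Augment S->A->T: bottleneck 1. Total 2.
Augment S->C->T: bottleneck 4. Total 6.
Augment S->A->B->T: bottleneck 1. Total 7.
No augmenting path remains in the residual graph.

7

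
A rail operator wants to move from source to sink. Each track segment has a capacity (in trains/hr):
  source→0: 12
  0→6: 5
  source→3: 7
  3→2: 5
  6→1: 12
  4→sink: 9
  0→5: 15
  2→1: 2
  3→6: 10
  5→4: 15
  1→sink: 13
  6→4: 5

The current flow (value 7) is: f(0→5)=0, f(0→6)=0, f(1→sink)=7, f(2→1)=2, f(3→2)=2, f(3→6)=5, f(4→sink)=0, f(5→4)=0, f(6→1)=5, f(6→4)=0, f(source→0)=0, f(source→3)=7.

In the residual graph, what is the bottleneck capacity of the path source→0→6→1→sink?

5

Residual capacities along the path: source→0: 12, 0→6: 5, 6→1: 7, 1→sink: 6.
Minimum is 5.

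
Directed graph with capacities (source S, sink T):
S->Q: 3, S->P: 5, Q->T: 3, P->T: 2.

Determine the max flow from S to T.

Augment S->Q->T: bottleneck 3. Total 3.
Augment S->P->T: bottleneck 2. Total 5.
No augmenting path remains in the residual graph.

5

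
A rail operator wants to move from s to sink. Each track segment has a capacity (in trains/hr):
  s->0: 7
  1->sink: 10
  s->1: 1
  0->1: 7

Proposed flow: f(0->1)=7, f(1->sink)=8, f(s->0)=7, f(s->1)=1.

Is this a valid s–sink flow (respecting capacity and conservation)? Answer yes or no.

Every edge has 0 ≤ f(e) ≤ cap(e).
At each intermediate node, inflow equals outflow.

Yes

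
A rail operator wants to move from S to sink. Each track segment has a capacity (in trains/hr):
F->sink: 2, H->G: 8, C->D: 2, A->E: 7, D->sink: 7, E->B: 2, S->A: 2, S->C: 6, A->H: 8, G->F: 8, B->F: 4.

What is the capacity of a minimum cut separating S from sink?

4

Max flow = 4 (via 2 augmenting paths).
In the residual at optimum, the set reachable from S is {C, S}.
Cut edges: C->D (cap 2), S->A (cap 2). Sum = 4.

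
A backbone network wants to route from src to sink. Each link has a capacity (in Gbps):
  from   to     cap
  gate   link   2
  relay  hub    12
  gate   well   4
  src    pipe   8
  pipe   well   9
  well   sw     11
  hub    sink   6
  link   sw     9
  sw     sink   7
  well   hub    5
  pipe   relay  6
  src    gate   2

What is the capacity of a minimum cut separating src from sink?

Max flow = 10 (via 3 augmenting paths).
In the residual at optimum, the set reachable from src is {src}.
Cut edges: src->pipe (cap 8), src->gate (cap 2). Sum = 10.

10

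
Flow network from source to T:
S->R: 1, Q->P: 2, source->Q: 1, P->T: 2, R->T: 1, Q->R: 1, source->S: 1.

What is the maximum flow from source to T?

2

Augment source->Q->R->T: bottleneck 1. Total 1.
Augment source->S->R->Q->P->T: bottleneck 1. Total 2.
No augmenting path remains in the residual graph.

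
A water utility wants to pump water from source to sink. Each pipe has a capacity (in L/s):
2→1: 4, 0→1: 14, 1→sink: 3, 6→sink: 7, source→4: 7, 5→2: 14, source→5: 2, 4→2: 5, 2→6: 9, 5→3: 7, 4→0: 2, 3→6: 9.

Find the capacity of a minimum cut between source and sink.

Max flow = 9 (via 4 augmenting paths).
In the residual at optimum, the set reachable from source is {source}.
Cut edges: source→4 (cap 7), source→5 (cap 2). Sum = 9.

9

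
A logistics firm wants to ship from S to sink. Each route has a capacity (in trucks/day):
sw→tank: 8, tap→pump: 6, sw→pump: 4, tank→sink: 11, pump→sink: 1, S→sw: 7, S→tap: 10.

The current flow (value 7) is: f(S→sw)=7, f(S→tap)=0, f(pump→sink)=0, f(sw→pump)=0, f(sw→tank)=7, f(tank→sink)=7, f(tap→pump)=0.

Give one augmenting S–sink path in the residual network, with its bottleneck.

S→tap→pump→sink, bottleneck 1

Residual along S→tap→pump→sink: S→tap: 10, tap→pump: 6, pump→sink: 1.
Bottleneck = min = 1.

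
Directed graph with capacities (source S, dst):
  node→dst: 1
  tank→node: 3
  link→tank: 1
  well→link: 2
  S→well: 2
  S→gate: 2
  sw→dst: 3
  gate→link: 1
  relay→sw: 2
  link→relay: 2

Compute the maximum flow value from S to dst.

Augment S→well→link→relay→sw→dst: bottleneck 2. Total 2.
Augment S→gate→link→tank→node→dst: bottleneck 1. Total 3.
No augmenting path remains in the residual graph.

3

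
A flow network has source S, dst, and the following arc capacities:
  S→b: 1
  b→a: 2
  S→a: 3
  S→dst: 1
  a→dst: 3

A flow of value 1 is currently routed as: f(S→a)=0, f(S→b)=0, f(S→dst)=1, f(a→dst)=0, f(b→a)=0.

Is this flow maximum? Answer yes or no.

Residual path S→a→dst has bottleneck 3 > 0.
Pushing 3 along it raises the flow to 4, so the given flow is not maximum.

No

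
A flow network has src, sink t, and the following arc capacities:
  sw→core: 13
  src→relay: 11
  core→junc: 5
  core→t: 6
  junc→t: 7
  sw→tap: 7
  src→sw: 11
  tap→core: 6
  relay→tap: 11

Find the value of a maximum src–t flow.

Augment src→sw→core→t: bottleneck 6. Total 6.
Augment src→sw→core→junc→t: bottleneck 5. Total 11.
No augmenting path remains in the residual graph.

11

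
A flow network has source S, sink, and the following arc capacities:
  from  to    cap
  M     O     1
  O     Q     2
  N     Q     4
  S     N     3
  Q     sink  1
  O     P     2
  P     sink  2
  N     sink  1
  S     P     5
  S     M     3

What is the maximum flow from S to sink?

4

Augment S->N->sink: bottleneck 1. Total 1.
Augment S->P->sink: bottleneck 2. Total 3.
Augment S->N->Q->sink: bottleneck 1. Total 4.
No augmenting path remains in the residual graph.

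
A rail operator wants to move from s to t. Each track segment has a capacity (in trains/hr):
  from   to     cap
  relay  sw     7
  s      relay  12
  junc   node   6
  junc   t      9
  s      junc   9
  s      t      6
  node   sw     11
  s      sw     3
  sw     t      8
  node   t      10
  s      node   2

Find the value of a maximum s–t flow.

Augment s→t: bottleneck 6. Total 6.
Augment s→junc→t: bottleneck 9. Total 15.
Augment s→node→t: bottleneck 2. Total 17.
Augment s→sw→t: bottleneck 3. Total 20.
Augment s→relay→sw→t: bottleneck 5. Total 25.
No augmenting path remains in the residual graph.

25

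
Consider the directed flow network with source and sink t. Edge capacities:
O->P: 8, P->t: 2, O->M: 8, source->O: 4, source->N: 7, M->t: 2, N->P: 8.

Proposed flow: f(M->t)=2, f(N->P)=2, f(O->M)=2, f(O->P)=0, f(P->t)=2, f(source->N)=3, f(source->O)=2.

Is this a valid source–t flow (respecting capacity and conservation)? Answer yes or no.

No

Conservation fails at N: inflow 3 ≠ outflow 2.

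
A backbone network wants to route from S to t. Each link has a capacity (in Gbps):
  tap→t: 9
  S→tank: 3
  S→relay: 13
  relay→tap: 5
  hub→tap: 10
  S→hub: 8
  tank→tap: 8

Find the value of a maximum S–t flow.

9

Augment S→relay→tap→t: bottleneck 5. Total 5.
Augment S→hub→tap→t: bottleneck 4. Total 9.
No augmenting path remains in the residual graph.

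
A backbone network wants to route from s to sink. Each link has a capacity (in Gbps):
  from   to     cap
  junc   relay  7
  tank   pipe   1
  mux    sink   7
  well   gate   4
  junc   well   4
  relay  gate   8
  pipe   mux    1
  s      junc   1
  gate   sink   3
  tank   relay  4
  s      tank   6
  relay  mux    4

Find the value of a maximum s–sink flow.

6

Augment s->junc->well->gate->sink: bottleneck 1. Total 1.
Augment s->tank->relay->gate->sink: bottleneck 2. Total 3.
Augment s->tank->relay->mux->sink: bottleneck 2. Total 5.
Augment s->tank->pipe->mux->sink: bottleneck 1. Total 6.
No augmenting path remains in the residual graph.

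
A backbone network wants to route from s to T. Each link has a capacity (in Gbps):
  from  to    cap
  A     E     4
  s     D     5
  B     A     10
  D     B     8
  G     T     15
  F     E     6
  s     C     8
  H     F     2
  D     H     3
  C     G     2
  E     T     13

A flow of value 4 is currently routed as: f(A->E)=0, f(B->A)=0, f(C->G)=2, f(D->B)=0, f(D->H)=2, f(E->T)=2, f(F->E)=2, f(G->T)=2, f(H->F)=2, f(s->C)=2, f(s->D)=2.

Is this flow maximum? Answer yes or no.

Residual path s->D->B->A->E->T has bottleneck 3 > 0.
Pushing 3 along it raises the flow to 7, so the given flow is not maximum.

No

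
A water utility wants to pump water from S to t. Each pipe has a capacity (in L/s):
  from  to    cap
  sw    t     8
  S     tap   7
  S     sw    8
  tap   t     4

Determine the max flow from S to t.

12

Augment S->sw->t: bottleneck 8. Total 8.
Augment S->tap->t: bottleneck 4. Total 12.
No augmenting path remains in the residual graph.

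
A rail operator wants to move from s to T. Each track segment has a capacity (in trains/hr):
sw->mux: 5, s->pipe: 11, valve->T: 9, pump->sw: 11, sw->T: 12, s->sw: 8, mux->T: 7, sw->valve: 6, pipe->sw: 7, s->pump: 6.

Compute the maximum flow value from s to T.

21

Augment s->sw->T: bottleneck 8. Total 8.
Augment s->pipe->sw->T: bottleneck 4. Total 12.
Augment s->pipe->sw->valve->T: bottleneck 3. Total 15.
Augment s->pump->sw->valve->T: bottleneck 3. Total 18.
Augment s->pump->sw->mux->T: bottleneck 3. Total 21.
No augmenting path remains in the residual graph.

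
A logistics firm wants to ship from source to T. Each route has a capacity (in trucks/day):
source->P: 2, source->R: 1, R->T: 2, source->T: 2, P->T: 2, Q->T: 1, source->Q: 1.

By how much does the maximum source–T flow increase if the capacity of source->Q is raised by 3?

0

Original max flow = 6.
Even with extra capacity on source->Q, another cut of capacity 6 remains binding.
New max flow = 6. Increase = 0.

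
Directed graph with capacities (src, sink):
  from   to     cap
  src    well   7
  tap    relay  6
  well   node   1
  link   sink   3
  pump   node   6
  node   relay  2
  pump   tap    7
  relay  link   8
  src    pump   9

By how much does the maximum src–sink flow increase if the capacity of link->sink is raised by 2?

Original max flow = 3.
After raising cap(link->sink), augmenting paths through that edge carry 2 more units.
New max flow = 5. Increase = 2.

2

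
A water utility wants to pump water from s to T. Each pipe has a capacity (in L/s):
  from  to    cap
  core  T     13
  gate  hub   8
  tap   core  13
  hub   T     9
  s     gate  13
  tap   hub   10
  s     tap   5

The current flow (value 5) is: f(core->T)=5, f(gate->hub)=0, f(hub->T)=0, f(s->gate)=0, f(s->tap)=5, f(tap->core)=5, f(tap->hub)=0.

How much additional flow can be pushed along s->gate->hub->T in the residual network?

8

Residual capacities along the path: s->gate: 13, gate->hub: 8, hub->T: 9.
Minimum is 8.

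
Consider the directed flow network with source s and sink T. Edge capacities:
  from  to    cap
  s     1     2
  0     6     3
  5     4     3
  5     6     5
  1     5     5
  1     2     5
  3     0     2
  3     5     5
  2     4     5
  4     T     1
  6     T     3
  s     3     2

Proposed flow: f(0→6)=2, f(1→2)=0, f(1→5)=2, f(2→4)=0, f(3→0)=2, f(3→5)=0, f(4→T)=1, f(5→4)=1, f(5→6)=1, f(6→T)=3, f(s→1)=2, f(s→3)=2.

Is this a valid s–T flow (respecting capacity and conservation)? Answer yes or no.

Yes

Every edge has 0 ≤ f(e) ≤ cap(e).
At each intermediate node, inflow equals outflow.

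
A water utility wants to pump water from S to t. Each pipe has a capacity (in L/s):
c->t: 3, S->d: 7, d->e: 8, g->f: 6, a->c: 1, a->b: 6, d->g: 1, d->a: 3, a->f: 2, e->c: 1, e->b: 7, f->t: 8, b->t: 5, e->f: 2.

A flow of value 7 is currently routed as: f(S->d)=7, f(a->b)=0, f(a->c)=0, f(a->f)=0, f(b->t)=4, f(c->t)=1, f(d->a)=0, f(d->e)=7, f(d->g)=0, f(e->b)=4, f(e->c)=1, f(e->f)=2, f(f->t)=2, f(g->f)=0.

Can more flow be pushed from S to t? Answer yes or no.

Residual reachable from S: {S}; t is not reachable.
Saturated cut: S->d with total capacity 7 = current flow value. Flow is maximum.

No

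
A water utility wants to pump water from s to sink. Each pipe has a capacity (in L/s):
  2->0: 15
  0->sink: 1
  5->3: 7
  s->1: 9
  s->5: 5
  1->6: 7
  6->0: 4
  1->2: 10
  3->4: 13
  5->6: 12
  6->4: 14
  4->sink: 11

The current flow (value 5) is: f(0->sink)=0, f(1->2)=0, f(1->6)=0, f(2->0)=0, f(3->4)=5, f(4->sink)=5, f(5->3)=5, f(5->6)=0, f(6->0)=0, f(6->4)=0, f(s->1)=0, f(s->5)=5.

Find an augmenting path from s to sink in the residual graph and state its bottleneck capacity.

Residual along s->1->6->4->sink: s->1: 9, 1->6: 7, 6->4: 14, 4->sink: 6.
Bottleneck = min = 6.

s->1->6->4->sink, bottleneck 6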